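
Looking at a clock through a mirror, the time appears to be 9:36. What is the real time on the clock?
Reflection across the vertical (12-6) axis maps a hand at angle A degrees to (360 - A) degrees, which sends a reading of T minutes past 12:00 to (720 - T) minutes past 12:00.
Mirror reads 9:36 = 576 minutes past 12:00.
Actual time: (720 - 576) mod 720 = 144 minutes = 2:24.

Final answer: 2:24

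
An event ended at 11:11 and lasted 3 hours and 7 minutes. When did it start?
Starting time: 11:11 = 671 total minutes past 12:00
Subtracting: 3 hours and 7 minutes = 187 minutes
671 - 187 = 484 minutes
= 8 hours and 4 minutes past 12:00 = 8:04

Final answer: 8:04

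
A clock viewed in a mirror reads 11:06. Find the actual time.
Reflection across the vertical (12-6) axis maps a hand at angle A degrees to (360 - A) degrees, which sends a reading of T minutes past 12:00 to (720 - T) minutes past 12:00.
Mirror reads 11:06 = 666 minutes past 12:00.
Actual time: (720 - 666) mod 720 = 54 minutes = 12:54.

Final answer: 12:54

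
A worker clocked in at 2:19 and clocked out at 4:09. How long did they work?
From 2:19 to 4:09:
(4 x 60 + 9) - (2 x 60 + 19) = 249 - 139 = 110 minutes
= 1 hour and 50 minutes

Final answer: 1 hour and 50 minutes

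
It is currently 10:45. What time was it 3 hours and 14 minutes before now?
Starting time: 10:45 = 645 total minutes past 12:00
Subtracting: 3 hours and 14 minutes = 194 minutes
645 - 194 = 451 minutes
= 7 hours and 31 minutes past 12:00 = 7:31

Final answer: 7:31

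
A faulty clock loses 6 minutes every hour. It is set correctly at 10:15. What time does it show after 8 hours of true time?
For every 60 true minutes, the faulty clock advances 60 - 6 = 54 minutes.
True elapsed: 8 hours = 480 minutes.
Faulty clock advances: 480 x 54/60 = 432 minutes (drift: 48 minutes behind).
Shown time: 10:15 + 432 minutes = 5:27.

Final answer: 5:27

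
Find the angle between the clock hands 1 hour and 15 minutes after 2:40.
First find the time 1 hour and 15 minutes after 2:40.
Total minutes: 2 x 60 + 40 + 1 x 60 + 15 = 235.
235 mod 720 = 235 minutes = 3:55.
Now compute the angle at 3:55:
Hour hand: 3 x 30 + 55 x 0.5 = 117.5 degrees
Minute hand: 55 x 6 = 330 degrees
Difference: |117.5 - 330| = 212.5 degrees
Smaller angle: 360 - 212.5 = 147.5 degrees

Final answer: 147.5 degrees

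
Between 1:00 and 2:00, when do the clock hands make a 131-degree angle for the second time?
At t minutes past 1:00, the hour hand is at 30 x 1 + 0.5t degrees and the minute hand is at 6t degrees.
The smaller angle between them is 131 degrees when |30H - 5.5t| = 131 or |30H - 5.5t| = 229.
With H = 1, solve 30 x 1 - 5.5t = +/- target for each target:
  t = (30 x 1 - 131) / 5.5 = -18.36 (outside (0, 60))
  t = (30 x 1 + 131) / 5.5 = 29.27
  t = (30 x 1 - 229) / 5.5 = -36.18 (outside (0, 60))
  t = (30 x 1 + 229) / 5.5 = 47.09
Valid solutions in (0, 60): {29.27, 47.09} minutes.
The second occurrence is t = 47.09 minutes.
The hands form a 131-degree angle at 47.09 minutes past 1:00.

Final answer: 47.09 minutes past 1:00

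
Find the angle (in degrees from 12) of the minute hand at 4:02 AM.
The minute hand moves 6 degrees per minute.
At 4:02: 2 x 6 = 12 degrees

Final answer: 12 degrees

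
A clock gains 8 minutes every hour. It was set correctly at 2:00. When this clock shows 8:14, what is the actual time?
For every 60 true minutes, the faulty clock advances 68 minutes, so 1 faulty-clock minute corresponds to 60/68 true minutes.
From 2:00 to 8:14 on the faulty dial is 374 minutes.
True elapsed: 374 x 60/68 = 330 minutes = 5 hours and 30 minutes.
True time: 2:00 + 5 hours and 30 minutes = 7:30.

Final answer: 7:30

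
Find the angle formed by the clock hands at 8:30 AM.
Hour hand position: 8 x 30 + 30 x 0.5 = 255 degrees
Minute hand position: 30 x 6 = 180 degrees
Difference: |255 - 180| = 75 degrees
The angle between the hands is 75 degrees

Final answer: 75 degrees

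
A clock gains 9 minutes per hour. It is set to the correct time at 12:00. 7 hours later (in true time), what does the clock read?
For every 60 true minutes, the faulty clock advances 60 + 9 = 69 minutes.
True elapsed: 7 hours = 420 minutes.
Faulty clock advances: 420 x 69/60 = 483 minutes (drift: 63 minutes ahead).
Shown time: 12:00 + 483 minutes = 8:03.

Final answer: 8:03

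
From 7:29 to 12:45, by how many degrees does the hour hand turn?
The hour hand moves 0.5 degrees per minute.
Time elapsed: 12:45 - 7:29 = 316 minutes
Angular displacement: 316 x 0.5 = 158 degrees

Final answer: 158 degrees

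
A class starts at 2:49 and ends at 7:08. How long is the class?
From 2:49 to 7:08:
(7 x 60 + 8) - (2 x 60 + 49) = 428 - 169 = 259 minutes
= 4 hours and 19 minutes

Final answer: 4 hours and 19 minutes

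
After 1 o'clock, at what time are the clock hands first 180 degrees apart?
For hands to be 180 degrees apart: |30H - 5.5t| = 180
With H = 1: t = (30 x 1 + 180)/5.5 = 38.18 or t = (30 x 1 - 180)/5.5 = -27.27
First valid solution (0 < t < 60): t = 38.18 minutes
The hands are opposite at 38.18 minutes past 1:00.

Final answer: 38.18 minutes past 1:00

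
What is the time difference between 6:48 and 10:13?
From 6:48 to 10:13:
(10 x 60 + 13) - (6 x 60 + 48) = 613 - 408 = 205 minutes
= 3 hours and 25 minutes

Final answer: 3 hours and 25 minutes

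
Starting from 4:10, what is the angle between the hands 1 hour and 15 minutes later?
First find the time 1 hour and 15 minutes after 4:10.
Total minutes: 4 x 60 + 10 + 1 x 60 + 15 = 325.
325 mod 720 = 325 minutes = 5:25.
Now compute the angle at 5:25:
Hour hand: 5 x 30 + 25 x 0.5 = 162.5 degrees
Minute hand: 25 x 6 = 150 degrees
Difference: |162.5 - 150| = 12.5 degrees
The angle is 12.5 degrees

Final answer: 12.5 degrees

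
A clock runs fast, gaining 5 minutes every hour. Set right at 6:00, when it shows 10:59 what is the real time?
For every 60 true minutes, the faulty clock advances 65 minutes, so 1 faulty-clock minute corresponds to 60/65 true minutes.
From 6:00 to 10:59 on the faulty dial is 299 minutes.
True elapsed: 299 x 60/65 = 276 minutes = 4 hours and 36 minutes.
True time: 6:00 + 4 hours and 36 minutes = 10:36.

Final answer: 10:36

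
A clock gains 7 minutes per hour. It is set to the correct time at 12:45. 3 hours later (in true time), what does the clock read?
For every 60 true minutes, the faulty clock advances 60 + 7 = 67 minutes.
True elapsed: 3 hours = 180 minutes.
Faulty clock advances: 180 x 67/60 = 201 minutes (drift: 21 minutes ahead).
Shown time: 12:45 + 201 minutes = 4:06.

Final answer: 4:06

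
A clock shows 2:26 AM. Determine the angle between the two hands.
Hour hand position: 2 x 30 + 26 x 0.5 = 73 degrees
Minute hand position: 26 x 6 = 156 degrees
Difference: |73 - 156| = 83 degrees
The angle between the hands is 83 degrees

Final answer: 83 degrees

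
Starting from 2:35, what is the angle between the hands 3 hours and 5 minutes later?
First find the time 3 hours and 5 minutes after 2:35.
Total minutes: 2 x 60 + 35 + 3 x 60 + 5 = 340.
340 mod 720 = 340 minutes = 5:40.
Now compute the angle at 5:40:
Hour hand: 5 x 30 + 40 x 0.5 = 170 degrees
Minute hand: 40 x 6 = 240 degrees
Difference: |170 - 240| = 70 degrees
The angle is 70 degrees

Final answer: 70 degrees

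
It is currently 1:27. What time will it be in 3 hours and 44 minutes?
Starting time: 1:27
Adding 44 minutes to 27 minutes: 27 + 44 = 71 minutes = 1 hour and 11 minutes
Adding 3 hours: 1 + 3 + 1 (carry) = 5
Final time: 5:11

Final answer: 5:11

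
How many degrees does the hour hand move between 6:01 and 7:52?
The hour hand moves 0.5 degrees per minute.
Time elapsed: 7:52 - 6:01 = 111 minutes
Angular displacement: 111 x 0.5 = 55.5 degrees

Final answer: 55.5 degrees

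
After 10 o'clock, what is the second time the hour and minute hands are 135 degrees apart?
At t minutes past 10:00, the hour hand is at 30 x 10 + 0.5t degrees and the minute hand is at 6t degrees.
The smaller angle between them is 135 degrees when |30H - 5.5t| = 135 or |30H - 5.5t| = 225.
With H = 10, solve 30 x 10 - 5.5t = +/- target for each target:
  t = (30 x 10 - 135) / 5.5 = 30
  t = (30 x 10 + 135) / 5.5 = 79.09 (outside (0, 60))
  t = (30 x 10 - 225) / 5.5 = 13.64
  t = (30 x 10 + 225) / 5.5 = 95.45 (outside (0, 60))
Valid solutions in (0, 60): {13.64, 30} minutes.
The second occurrence is t = 30 minutes.
The hands form a 135-degree angle at 30 minutes past 10:00.

Final answer: 30 minutes past 10:00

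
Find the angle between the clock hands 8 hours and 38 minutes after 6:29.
First find the time 8 hours and 38 minutes after 6:29.
Total minutes: 6 x 60 + 29 + 8 x 60 + 38 = 907.
907 mod 720 = 187 minutes = 3:07.
Now compute the angle at 3:07:
Hour hand: 3 x 30 + 7 x 0.5 = 93.5 degrees
Minute hand: 7 x 6 = 42 degrees
Difference: |93.5 - 42| = 51.5 degrees
The angle is 51.5 degrees

Final answer: 51.5 degrees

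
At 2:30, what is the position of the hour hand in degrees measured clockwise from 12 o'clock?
The hour hand moves 30 degrees per hour and 0.5 degrees per minute.
At 2:30: (2) x 30 + 30 x 0.5 = 60 + 15 = 75 degrees

Final answer: 75 degrees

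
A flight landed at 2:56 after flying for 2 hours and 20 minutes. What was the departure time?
Starting time: 2:56 = 176 total minutes past 12:00
Subtracting: 2 hours and 20 minutes = 140 minutes
176 - 140 = 36 minutes
= 36 minutes past 12:00 = 12:36

Final answer: 12:36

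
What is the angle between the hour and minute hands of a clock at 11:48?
Hour hand position: 11 x 30 + 48 x 0.5 = 354 degrees
Minute hand position: 48 x 6 = 288 degrees
Difference: |354 - 288| = 66 degrees
The angle between the hands is 66 degrees

Final answer: 66 degrees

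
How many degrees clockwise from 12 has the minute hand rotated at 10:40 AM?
The minute hand moves 6 degrees per minute.
At 10:40: 40 x 6 = 240 degrees

Final answer: 240 degrees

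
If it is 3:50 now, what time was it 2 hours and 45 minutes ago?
Starting time: 3:50 = 230 total minutes past 12:00
Subtracting: 2 hours and 45 minutes = 165 minutes
230 - 165 = 65 minutes
= 1 hour and 5 minutes past 12:00 = 1:05

Final answer: 1:05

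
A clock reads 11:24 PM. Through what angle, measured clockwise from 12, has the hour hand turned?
The hour hand moves 30 degrees per hour and 0.5 degrees per minute.
At 11:24: (11) x 30 + 24 x 0.5 = 330 + 12 = 342 degrees

Final answer: 342 degrees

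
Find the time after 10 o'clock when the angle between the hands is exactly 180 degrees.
For hands to be 180 degrees apart: |30H - 5.5t| = 180
With H = 10: t = (30 x 10 + 180)/5.5 = 87.27 or t = (30 x 10 - 180)/5.5 = 21.82
First valid solution (0 < t < 60): t = 21.82 minutes
The hands are opposite at 21.82 minutes past 10:00.

Final answer: 21.82 minutes past 10:00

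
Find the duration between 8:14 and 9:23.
From 8:14 to 9:23:
(9 x 60 + 23) - (8 x 60 + 14) = 563 - 494 = 69 minutes
= 1 hour and 9 minutes

Final answer: 1 hour and 9 minutes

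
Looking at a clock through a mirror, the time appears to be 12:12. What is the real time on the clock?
Reflection across the vertical (12-6) axis maps a hand at angle A degrees to (360 - A) degrees, which sends a reading of T minutes past 12:00 to (720 - T) minutes past 12:00.
Mirror reads 12:12 = 12 minutes past 12:00.
Actual time: (720 - 12) mod 720 = 708 minutes = 11:48.

Final answer: 11:48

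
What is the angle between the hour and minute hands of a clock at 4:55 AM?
Hour hand position: 4 x 30 + 55 x 0.5 = 147.5 degrees
Minute hand position: 55 x 6 = 330 degrees
Difference: |147.5 - 330| = 182.5 degrees
Since 182.5 > 180, the smaller angle is 360 - 182.5 = 177.5 degrees

Final answer: 177.5 degrees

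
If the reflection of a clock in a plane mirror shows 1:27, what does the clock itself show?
Reflection across the vertical (12-6) axis maps a hand at angle A degrees to (360 - A) degrees, which sends a reading of T minutes past 12:00 to (720 - T) minutes past 12:00.
Mirror reads 1:27 = 87 minutes past 12:00.
Actual time: (720 - 87) mod 720 = 633 minutes = 10:33.

Final answer: 10:33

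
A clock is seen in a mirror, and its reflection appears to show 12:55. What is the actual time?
Reflection across the vertical (12-6) axis maps a hand at angle A degrees to (360 - A) degrees, which sends a reading of T minutes past 12:00 to (720 - T) minutes past 12:00.
Mirror reads 12:55 = 55 minutes past 12:00.
Actual time: (720 - 55) mod 720 = 665 minutes = 11:05.

Final answer: 11:05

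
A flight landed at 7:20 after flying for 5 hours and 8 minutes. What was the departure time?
Starting time: 7:20 = 440 total minutes past 12:00
Subtracting: 5 hours and 8 minutes = 308 minutes
440 - 308 = 132 minutes
= 2 hours and 12 minutes past 12:00 = 2:12

Final answer: 2:12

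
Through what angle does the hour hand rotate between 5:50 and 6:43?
The hour hand moves 0.5 degrees per minute.
Time elapsed: 6:43 - 5:50 = 53 minutes
Angular displacement: 53 x 0.5 = 26.5 degrees

Final answer: 26.5 degrees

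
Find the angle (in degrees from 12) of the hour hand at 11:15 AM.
The hour hand moves 30 degrees per hour and 0.5 degrees per minute.
At 11:15: (11) x 30 + 15 x 0.5 = 330 + 7.5 = 337.5 degrees

Final answer: 337.5 degrees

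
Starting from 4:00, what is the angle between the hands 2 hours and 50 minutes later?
First find the time 2 hours and 50 minutes after 4:00.
Total minutes: 4 x 60 + 0 + 2 x 60 + 50 = 410.
410 mod 720 = 410 minutes = 6:50.
Now compute the angle at 6:50:
Hour hand: 6 x 30 + 50 x 0.5 = 205 degrees
Minute hand: 50 x 6 = 300 degrees
Difference: |205 - 300| = 95 degrees
The angle is 95 degrees

Final answer: 95 degrees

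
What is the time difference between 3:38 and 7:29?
From 3:38 to 7:29:
(7 x 60 + 29) - (3 x 60 + 38) = 449 - 218 = 231 minutes
= 3 hours and 51 minutes

Final answer: 3 hours and 51 minutes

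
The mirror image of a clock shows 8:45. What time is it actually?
Reflection across the vertical (12-6) axis maps a hand at angle A degrees to (360 - A) degrees, which sends a reading of T minutes past 12:00 to (720 - T) minutes past 12:00.
Mirror reads 8:45 = 525 minutes past 12:00.
Actual time: (720 - 525) mod 720 = 195 minutes = 3:15.

Final answer: 3:15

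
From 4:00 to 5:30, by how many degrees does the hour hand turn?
The hour hand moves 0.5 degrees per minute.
Time elapsed: 5:30 - 4:00 = 90 minutes
Angular displacement: 90 x 0.5 = 45 degrees

Final answer: 45 degrees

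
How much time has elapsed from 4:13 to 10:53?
From 4:13 to 10:53:
(10 x 60 + 53) - (4 x 60 + 13) = 653 - 253 = 400 minutes
= 6 hours and 40 minutes

Final answer: 6 hours and 40 minutes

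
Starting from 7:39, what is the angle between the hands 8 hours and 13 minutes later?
First find the time 8 hours and 13 minutes after 7:39.
Total minutes: 7 x 60 + 39 + 8 x 60 + 13 = 952.
952 mod 720 = 232 minutes = 3:52.
Now compute the angle at 3:52:
Hour hand: 3 x 30 + 52 x 0.5 = 116 degrees
Minute hand: 52 x 6 = 312 degrees
Difference: |116 - 312| = 196 degrees
Smaller angle: 360 - 196 = 164 degrees

Final answer: 164 degrees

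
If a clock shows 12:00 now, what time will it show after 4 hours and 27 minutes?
Starting time: 12:00
Adding 27 minutes to 0 minutes: 0 + 27 = 27 minutes
Adding 4 hours: 12 + 4 = 16 - 12 = 4
Final time: 4:27

Final answer: 4:27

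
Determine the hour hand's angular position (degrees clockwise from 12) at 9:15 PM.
The hour hand moves 30 degrees per hour and 0.5 degrees per minute.
At 9:15: (9) x 30 + 15 x 0.5 = 270 + 7.5 = 277.5 degrees

Final answer: 277.5 degrees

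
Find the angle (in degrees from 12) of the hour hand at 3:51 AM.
The hour hand moves 30 degrees per hour and 0.5 degrees per minute.
At 3:51: (3) x 30 + 51 x 0.5 = 90 + 25.5 = 115.5 degrees

Final answer: 115.5 degrees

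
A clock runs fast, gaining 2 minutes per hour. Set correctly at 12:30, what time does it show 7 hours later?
For every 60 true minutes, the faulty clock advances 60 + 2 = 62 minutes.
True elapsed: 7 hours = 420 minutes.
Faulty clock advances: 420 x 62/60 = 434 minutes (drift: 14 minutes ahead).
Shown time: 12:30 + 434 minutes = 7:44.

Final answer: 7:44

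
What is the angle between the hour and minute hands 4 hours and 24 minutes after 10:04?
First find the time 4 hours and 24 minutes after 10:04.
Total minutes: 10 x 60 + 4 + 4 x 60 + 24 = 868.
868 mod 720 = 148 minutes = 2:28.
Now compute the angle at 2:28:
Hour hand: 2 x 30 + 28 x 0.5 = 74 degrees
Minute hand: 28 x 6 = 168 degrees
Difference: |74 - 168| = 94 degrees
The angle is 94 degrees

Final answer: 94 degrees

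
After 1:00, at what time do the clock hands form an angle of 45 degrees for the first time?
At t minutes past 1:00, the hour hand is at 30 x 1 + 0.5t degrees and the minute hand is at 6t degrees.
The smaller angle between them is 45 degrees when |30H - 5.5t| = 45 or |30H - 5.5t| = 315.
With H = 1, solve 30 x 1 - 5.5t = +/- target for each target:
  t = (30 x 1 - 45) / 5.5 = -2.73 (outside (0, 60))
  t = (30 x 1 + 45) / 5.5 = 13.64
  t = (30 x 1 - 315) / 5.5 = -51.82 (outside (0, 60))
  t = (30 x 1 + 315) / 5.5 = 62.73 (outside (0, 60))
Valid solutions in (0, 60): {13.64} minutes.
The first occurrence is t = 13.64 minutes.
The hands form a 45-degree angle at 13.64 minutes past 1:00.

Final answer: 13.64 minutes past 1:00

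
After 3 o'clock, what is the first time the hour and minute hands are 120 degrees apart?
At t minutes past 3:00, the hour hand is at 30 x 3 + 0.5t degrees and the minute hand is at 6t degrees.
The smaller angle between them is 120 degrees when |30H - 5.5t| = 120 or |30H - 5.5t| = 240.
With H = 3, solve 30 x 3 - 5.5t = +/- target for each target:
  t = (30 x 3 - 120) / 5.5 = -5.45 (outside (0, 60))
  t = (30 x 3 + 120) / 5.5 = 38.18
  t = (30 x 3 - 240) / 5.5 = -27.27 (outside (0, 60))
  t = (30 x 3 + 240) / 5.5 = 60 (outside (0, 60))
Valid solutions in (0, 60): {38.18} minutes.
The first occurrence is t = 38.18 minutes.
The hands form a 120-degree angle at 38.18 minutes past 3:00.

Final answer: 38.18 minutes past 3:00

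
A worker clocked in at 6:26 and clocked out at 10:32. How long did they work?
From 6:26 to 10:32:
(10 x 60 + 32) - (6 x 60 + 26) = 632 - 386 = 246 minutes
= 4 hours and 6 minutes

Final answer: 4 hours and 6 minutes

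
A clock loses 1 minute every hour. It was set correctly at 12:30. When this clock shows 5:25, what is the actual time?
For every 60 true minutes, the faulty clock advances 59 minutes, so 1 faulty-clock minute corresponds to 60/59 true minutes.
From 12:30 to 5:25 on the faulty dial is 295 minutes.
True elapsed: 295 x 60/59 = 300 minutes = 5 hours.
True time: 12:30 + 5 hours = 5:30.

Final answer: 5:30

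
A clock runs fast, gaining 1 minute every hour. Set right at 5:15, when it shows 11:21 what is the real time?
For every 60 true minutes, the faulty clock advances 61 minutes, so 1 faulty-clock minute corresponds to 60/61 true minutes.
From 5:15 to 11:21 on the faulty dial is 366 minutes.
True elapsed: 366 x 60/61 = 360 minutes = 6 hours.
True time: 5:15 + 6 hours = 11:15.

Final answer: 11:15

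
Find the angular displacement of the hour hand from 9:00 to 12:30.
The hour hand moves 0.5 degrees per minute.
Time elapsed: 12:30 - 9:00 = 210 minutes
Angular displacement: 210 x 0.5 = 105 degrees

Final answer: 105 degrees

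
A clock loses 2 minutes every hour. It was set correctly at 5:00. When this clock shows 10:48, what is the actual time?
For every 60 true minutes, the faulty clock advances 58 minutes, so 1 faulty-clock minute corresponds to 60/58 true minutes.
From 5:00 to 10:48 on the faulty dial is 348 minutes.
True elapsed: 348 x 60/58 = 360 minutes = 6 hours.
True time: 5:00 + 6 hours = 11:00.

Final answer: 11:00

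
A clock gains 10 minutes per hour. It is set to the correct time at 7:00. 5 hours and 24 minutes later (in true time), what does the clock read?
For every 60 true minutes, the faulty clock advances 60 + 10 = 70 minutes.
True elapsed: 5 hours and 24 minutes = 324 minutes.
Faulty clock advances: 324 x 70/60 = 378 minutes (drift: 54 minutes ahead).
Shown time: 7:00 + 378 minutes = 1:18.

Final answer: 1:18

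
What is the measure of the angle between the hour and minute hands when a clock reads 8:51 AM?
Hour hand position: 8 x 30 + 51 x 0.5 = 265.5 degrees
Minute hand position: 51 x 6 = 306 degrees
Difference: |265.5 - 306| = 40.5 degrees
The angle between the hands is 40.5 degrees

Final answer: 40.5 degrees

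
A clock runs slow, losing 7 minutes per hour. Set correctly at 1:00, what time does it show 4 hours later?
For every 60 true minutes, the faulty clock advances 60 - 7 = 53 minutes.
True elapsed: 4 hours = 240 minutes.
Faulty clock advances: 240 x 53/60 = 212 minutes (drift: 28 minutes behind).
Shown time: 1:00 + 212 minutes = 4:32.

Final answer: 4:32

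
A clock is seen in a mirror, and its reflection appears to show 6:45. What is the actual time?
Reflection across the vertical (12-6) axis maps a hand at angle A degrees to (360 - A) degrees, which sends a reading of T minutes past 12:00 to (720 - T) minutes past 12:00.
Mirror reads 6:45 = 405 minutes past 12:00.
Actual time: (720 - 405) mod 720 = 315 minutes = 5:15.

Final answer: 5:15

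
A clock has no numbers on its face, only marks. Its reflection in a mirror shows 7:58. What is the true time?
Reflection across the vertical (12-6) axis maps a hand at angle A degrees to (360 - A) degrees, which sends a reading of T minutes past 12:00 to (720 - T) minutes past 12:00.
Mirror reads 7:58 = 478 minutes past 12:00.
Actual time: (720 - 478) mod 720 = 242 minutes = 4:02.

Final answer: 4:02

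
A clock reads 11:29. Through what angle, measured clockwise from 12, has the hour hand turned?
The hour hand moves 30 degrees per hour and 0.5 degrees per minute.
At 11:29: (11) x 30 + 29 x 0.5 = 330 + 14.5 = 344.5 degrees

Final answer: 344.5 degrees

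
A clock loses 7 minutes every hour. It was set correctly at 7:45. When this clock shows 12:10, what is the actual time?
For every 60 true minutes, the faulty clock advances 53 minutes, so 1 faulty-clock minute corresponds to 60/53 true minutes.
From 7:45 to 12:10 on the faulty dial is 265 minutes.
True elapsed: 265 x 60/53 = 300 minutes = 5 hours.
True time: 7:45 + 5 hours = 12:45.

Final answer: 12:45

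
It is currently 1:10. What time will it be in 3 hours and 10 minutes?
Starting time: 1:10
Adding 10 minutes to 10 minutes: 10 + 10 = 20 minutes
Adding 3 hours: 1 + 3 = 4
Final time: 4:20

Final answer: 4:20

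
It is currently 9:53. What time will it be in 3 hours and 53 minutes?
Starting time: 9:53
Adding 53 minutes to 53 minutes: 53 + 53 = 106 minutes = 1 hour and 46 minutes
Adding 3 hours: 9 + 3 + 1 (carry) = 13 - 12 = 1
Final time: 1:46

Final answer: 1:46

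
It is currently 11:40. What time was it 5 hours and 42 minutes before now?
Starting time: 11:40 = 700 total minutes past 12:00
Subtracting: 5 hours and 42 minutes = 342 minutes
700 - 342 = 358 minutes
= 5 hours and 58 minutes past 12:00 = 5:58

Final answer: 5:58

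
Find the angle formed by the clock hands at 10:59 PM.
Hour hand position: 10 x 30 + 59 x 0.5 = 329.5 degrees
Minute hand position: 59 x 6 = 354 degrees
Difference: |329.5 - 354| = 24.5 degrees
The angle between the hands is 24.5 degrees

Final answer: 24.5 degrees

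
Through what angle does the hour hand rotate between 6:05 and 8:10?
The hour hand moves 0.5 degrees per minute.
Time elapsed: 8:10 - 6:05 = 125 minutes
Angular displacement: 125 x 0.5 = 62.5 degrees

Final answer: 62.5 degrees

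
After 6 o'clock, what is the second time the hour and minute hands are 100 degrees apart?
At t minutes past 6:00, the hour hand is at 30 x 6 + 0.5t degrees and the minute hand is at 6t degrees.
The smaller angle between them is 100 degrees when |30H - 5.5t| = 100 or |30H - 5.5t| = 260.
With H = 6, solve 30 x 6 - 5.5t = +/- target for each target:
  t = (30 x 6 - 100) / 5.5 = 14.55
  t = (30 x 6 + 100) / 5.5 = 50.91
  t = (30 x 6 - 260) / 5.5 = -14.55 (outside (0, 60))
  t = (30 x 6 + 260) / 5.5 = 80 (outside (0, 60))
Valid solutions in (0, 60): {14.55, 50.91} minutes.
The second occurrence is t = 50.91 minutes.
The hands form a 100-degree angle at 50.91 minutes past 6:00.

Final answer: 50.91 minutes past 6:00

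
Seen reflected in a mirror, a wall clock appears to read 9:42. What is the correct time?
Reflection across the vertical (12-6) axis maps a hand at angle A degrees to (360 - A) degrees, which sends a reading of T minutes past 12:00 to (720 - T) minutes past 12:00.
Mirror reads 9:42 = 582 minutes past 12:00.
Actual time: (720 - 582) mod 720 = 138 minutes = 2:18.

Final answer: 2:18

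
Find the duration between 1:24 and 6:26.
From 1:24 to 6:26:
(6 x 60 + 26) - (1 x 60 + 24) = 386 - 84 = 302 minutes
= 5 hours and 2 minutes

Final answer: 5 hours and 2 minutes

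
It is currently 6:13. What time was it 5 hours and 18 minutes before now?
Starting time: 6:13 = 373 total minutes past 12:00
Subtracting: 5 hours and 18 minutes = 318 minutes
373 - 318 = 55 minutes
= 55 minutes past 12:00 = 12:55

Final answer: 12:55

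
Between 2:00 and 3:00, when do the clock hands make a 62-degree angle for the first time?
At t minutes past 2:00, the hour hand is at 30 x 2 + 0.5t degrees and the minute hand is at 6t degrees.
The smaller angle between them is 62 degrees when |30H - 5.5t| = 62 or |30H - 5.5t| = 298.
With H = 2, solve 30 x 2 - 5.5t = +/- target for each target:
  t = (30 x 2 - 62) / 5.5 = -0.36 (outside (0, 60))
  t = (30 x 2 + 62) / 5.5 = 22.18
  t = (30 x 2 - 298) / 5.5 = -43.27 (outside (0, 60))
  t = (30 x 2 + 298) / 5.5 = 65.09 (outside (0, 60))
Valid solutions in (0, 60): {22.18} minutes.
The first occurrence is t = 22.18 minutes.
The hands form a 62-degree angle at 22.18 minutes past 2:00.

Final answer: 22.18 minutes past 2:00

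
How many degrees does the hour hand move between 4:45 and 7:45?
The hour hand moves 0.5 degrees per minute.
Time elapsed: 7:45 - 4:45 = 180 minutes
Angular displacement: 180 x 0.5 = 90 degrees

Final answer: 90 degrees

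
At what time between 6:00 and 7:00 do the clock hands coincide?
The minute hand gains 5.5 degrees per minute on the hour hand.
At 6:00, the hour hand is at 180 degrees and the minute hand is at 0 degrees.
The gap is 180 degrees. Time to close: 180/5.5 = 60 x 6/11 = 32.73 minutes.
The hands overlap at 32.73 minutes past 6:00.

Final answer: 32.73 minutes past 6:00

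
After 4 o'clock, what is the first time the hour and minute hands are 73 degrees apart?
At t minutes past 4:00, the hour hand is at 30 x 4 + 0.5t degrees and the minute hand is at 6t degrees.
The smaller angle between them is 73 degrees when |30H - 5.5t| = 73 or |30H - 5.5t| = 287.
With H = 4, solve 30 x 4 - 5.5t = +/- target for each target:
  t = (30 x 4 - 73) / 5.5 = 8.55
  t = (30 x 4 + 73) / 5.5 = 35.09
  t = (30 x 4 - 287) / 5.5 = -30.36 (outside (0, 60))
  t = (30 x 4 + 287) / 5.5 = 74 (outside (0, 60))
Valid solutions in (0, 60): {8.55, 35.09} minutes.
The first occurrence is t = 8.55 minutes.
The hands form a 73-degree angle at 8.55 minutes past 4:00.

Final answer: 8.55 minutes past 4:00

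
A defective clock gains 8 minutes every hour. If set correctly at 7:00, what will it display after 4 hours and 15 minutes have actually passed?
For every 60 true minutes, the faulty clock advances 60 + 8 = 68 minutes.
True elapsed: 4 hours and 15 minutes = 255 minutes.
Faulty clock advances: 255 x 68/60 = 289 minutes (drift: 34 minutes ahead).
Shown time: 7:00 + 289 minutes = 11:49.

Final answer: 11:49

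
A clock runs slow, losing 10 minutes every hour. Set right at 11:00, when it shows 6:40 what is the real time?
For every 60 true minutes, the faulty clock advances 50 minutes, so 1 faulty-clock minute corresponds to 60/50 true minutes.
From 11:00 to 6:40 on the faulty dial is 460 minutes.
True elapsed: 460 x 60/50 = 552 minutes = 9 hours and 12 minutes.
True time: 11:00 + 9 hours and 12 minutes = 8:12.

Final answer: 8:12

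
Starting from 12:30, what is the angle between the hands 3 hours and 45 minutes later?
First find the time 3 hours and 45 minutes after 12:30.
Total minutes: 12 x 60 + 30 + 3 x 60 + 45 = 975.
975 mod 720 = 255 minutes = 4:15.
Now compute the angle at 4:15:
Hour hand: 4 x 30 + 15 x 0.5 = 127.5 degrees
Minute hand: 15 x 6 = 90 degrees
Difference: |127.5 - 90| = 37.5 degrees
The angle is 37.5 degrees

Final answer: 37.5 degrees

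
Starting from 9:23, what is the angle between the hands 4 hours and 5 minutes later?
First find the time 4 hours and 5 minutes after 9:23.
Total minutes: 9 x 60 + 23 + 4 x 60 + 5 = 808.
808 mod 720 = 88 minutes = 1:28.
Now compute the angle at 1:28:
Hour hand: 1 x 30 + 28 x 0.5 = 44 degrees
Minute hand: 28 x 6 = 168 degrees
Difference: |44 - 168| = 124 degrees
The angle is 124 degrees

Final answer: 124 degrees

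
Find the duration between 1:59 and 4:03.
From 1:59 to 4:03:
(4 x 60 + 3) - (1 x 60 + 59) = 243 - 119 = 124 minutes
= 2 hours and 4 minutes

Final answer: 2 hours and 4 minutes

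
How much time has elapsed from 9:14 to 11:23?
From 9:14 to 11:23:
(11 x 60 + 23) - (9 x 60 + 14) = 683 - 554 = 129 minutes
= 2 hours and 9 minutes

Final answer: 2 hours and 9 minutes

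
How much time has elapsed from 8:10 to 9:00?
From 8:10 to 9:00:
(9 x 60 + 0) - (8 x 60 + 10) = 540 - 490 = 50 minutes
= 50 minutes

Final answer: 50 minutes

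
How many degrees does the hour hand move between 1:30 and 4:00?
The hour hand moves 0.5 degrees per minute.
Time elapsed: 4:00 - 1:30 = 150 minutes
Angular displacement: 150 x 0.5 = 75 degrees

Final answer: 75 degrees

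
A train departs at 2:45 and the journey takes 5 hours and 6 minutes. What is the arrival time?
Starting time: 2:45
Adding 6 minutes to 45 minutes: 45 + 6 = 51 minutes
Adding 5 hours: 2 + 5 = 7
Final time: 7:51

Final answer: 7:51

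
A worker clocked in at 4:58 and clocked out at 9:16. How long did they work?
From 4:58 to 9:16:
(9 x 60 + 16) - (4 x 60 + 58) = 556 - 298 = 258 minutes
= 4 hours and 18 minutes

Final answer: 4 hours and 18 minutes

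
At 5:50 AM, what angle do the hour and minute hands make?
Hour hand position: 5 x 30 + 50 x 0.5 = 175 degrees
Minute hand position: 50 x 6 = 300 degrees
Difference: |175 - 300| = 125 degrees
The angle between the hands is 125 degrees

Final answer: 125 degrees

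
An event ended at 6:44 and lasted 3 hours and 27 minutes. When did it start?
Starting time: 6:44 = 404 total minutes past 12:00
Subtracting: 3 hours and 27 minutes = 207 minutes
404 - 207 = 197 minutes
= 3 hours and 17 minutes past 12:00 = 3:17

Final answer: 3:17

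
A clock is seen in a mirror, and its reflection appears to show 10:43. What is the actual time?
Reflection across the vertical (12-6) axis maps a hand at angle A degrees to (360 - A) degrees, which sends a reading of T minutes past 12:00 to (720 - T) minutes past 12:00.
Mirror reads 10:43 = 643 minutes past 12:00.
Actual time: (720 - 643) mod 720 = 77 minutes = 1:17.

Final answer: 1:17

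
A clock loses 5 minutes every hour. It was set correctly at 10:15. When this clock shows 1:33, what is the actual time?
For every 60 true minutes, the faulty clock advances 55 minutes, so 1 faulty-clock minute corresponds to 60/55 true minutes.
From 10:15 to 1:33 on the faulty dial is 198 minutes.
True elapsed: 198 x 60/55 = 216 minutes = 3 hours and 36 minutes.
True time: 10:15 + 3 hours and 36 minutes = 1:51.

Final answer: 1:51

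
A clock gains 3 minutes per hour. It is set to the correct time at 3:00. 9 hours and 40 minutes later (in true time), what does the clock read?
For every 60 true minutes, the faulty clock advances 60 + 3 = 63 minutes.
True elapsed: 9 hours and 40 minutes = 580 minutes.
Faulty clock advances: 580 x 63/60 = 609 minutes (drift: 29 minutes ahead).
Shown time: 3:00 + 609 minutes = 1:09.

Final answer: 1:09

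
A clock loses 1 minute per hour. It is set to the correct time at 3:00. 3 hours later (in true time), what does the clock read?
For every 60 true minutes, the faulty clock advances 60 - 1 = 59 minutes.
True elapsed: 3 hours = 180 minutes.
Faulty clock advances: 180 x 59/60 = 177 minutes (drift: 3 minutes behind).
Shown time: 3:00 + 177 minutes = 5:57.

Final answer: 5:57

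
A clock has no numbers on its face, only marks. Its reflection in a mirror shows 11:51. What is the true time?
Reflection across the vertical (12-6) axis maps a hand at angle A degrees to (360 - A) degrees, which sends a reading of T minutes past 12:00 to (720 - T) minutes past 12:00.
Mirror reads 11:51 = 711 minutes past 12:00.
Actual time: (720 - 711) mod 720 = 9 minutes = 12:09.

Final answer: 12:09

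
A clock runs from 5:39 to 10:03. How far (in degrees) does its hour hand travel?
The hour hand moves 0.5 degrees per minute.
Time elapsed: 10:03 - 5:39 = 264 minutes
Angular displacement: 264 x 0.5 = 132 degrees

Final answer: 132 degrees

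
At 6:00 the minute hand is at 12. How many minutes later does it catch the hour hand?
The minute hand gains 5.5 degrees per minute on the hour hand.
At 6:00, the hour hand is at 180 degrees and the minute hand is at 0 degrees.
The gap is 180 degrees. Time to close: 180/5.5 = 60 x 6/11 = 32.73 minutes.
The hands overlap at 32.73 minutes past 6:00.

Final answer: 32.73 minutes past 6:00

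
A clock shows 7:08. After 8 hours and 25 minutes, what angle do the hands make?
First find the time 8 hours and 25 minutes after 7:08.
Total minutes: 7 x 60 + 8 + 8 x 60 + 25 = 933.
933 mod 720 = 213 minutes = 3:33.
Now compute the angle at 3:33:
Hour hand: 3 x 30 + 33 x 0.5 = 106.5 degrees
Minute hand: 33 x 6 = 198 degrees
Difference: |106.5 - 198| = 91.5 degrees
The angle is 91.5 degrees

Final answer: 91.5 degrees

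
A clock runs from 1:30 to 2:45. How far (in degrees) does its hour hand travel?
The hour hand moves 0.5 degrees per minute.
Time elapsed: 2:45 - 1:30 = 75 minutes
Angular displacement: 75 x 0.5 = 37.5 degrees

Final answer: 37.5 degrees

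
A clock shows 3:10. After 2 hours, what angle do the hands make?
First find the time 2 hours after 3:10.
Total minutes: 3 x 60 + 10 + 2 x 60 + 0 = 310.
310 mod 720 = 310 minutes = 5:10.
Now compute the angle at 5:10:
Hour hand: 5 x 30 + 10 x 0.5 = 155 degrees
Minute hand: 10 x 6 = 60 degrees
Difference: |155 - 60| = 95 degrees
The angle is 95 degrees

Final answer: 95 degrees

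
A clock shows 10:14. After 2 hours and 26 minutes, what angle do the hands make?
First find the time 2 hours and 26 minutes after 10:14.
Total minutes: 10 x 60 + 14 + 2 x 60 + 26 = 760.
760 mod 720 = 40 minutes = 12:40.
Now compute the angle at 12:40:
Hour hand: 0 x 30 + 40 x 0.5 = 20 degrees
Minute hand: 40 x 6 = 240 degrees
Difference: |20 - 240| = 220 degrees
Smaller angle: 360 - 220 = 140 degrees

Final answer: 140 degrees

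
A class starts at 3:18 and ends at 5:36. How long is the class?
From 3:18 to 5:36:
(5 x 60 + 36) - (3 x 60 + 18) = 336 - 198 = 138 minutes
= 2 hours and 18 minutes

Final answer: 2 hours and 18 minutes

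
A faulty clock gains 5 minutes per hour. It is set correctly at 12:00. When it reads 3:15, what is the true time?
For every 60 true minutes, the faulty clock advances 65 minutes, so 1 faulty-clock minute corresponds to 60/65 true minutes.
From 12:00 to 3:15 on the faulty dial is 195 minutes.
True elapsed: 195 x 60/65 = 180 minutes = 3 hours.
True time: 12:00 + 3 hours = 3:00.

Final answer: 3:00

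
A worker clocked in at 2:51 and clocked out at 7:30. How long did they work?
From 2:51 to 7:30:
(7 x 60 + 30) - (2 x 60 + 51) = 450 - 171 = 279 minutes
= 4 hours and 39 minutes

Final answer: 4 hours and 39 minutes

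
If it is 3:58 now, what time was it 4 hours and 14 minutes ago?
Starting time: 3:58 = 238 total minutes past 12:00
Subtracting: 4 hours and 14 minutes = 254 minutes
238 - 254 = -16 (negative, add 12 hours = 720) = 704 minutes
= 11 hours and 44 minutes past 12:00 = 11:44

Final answer: 11:44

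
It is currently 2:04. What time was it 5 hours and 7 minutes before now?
Starting time: 2:04 = 124 total minutes past 12:00
Subtracting: 5 hours and 7 minutes = 307 minutes
124 - 307 = -183 (negative, add 12 hours = 720) = 537 minutes
= 8 hours and 57 minutes past 12:00 = 8:57

Final answer: 8:57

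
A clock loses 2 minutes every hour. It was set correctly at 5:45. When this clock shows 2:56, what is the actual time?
For every 60 true minutes, the faulty clock advances 58 minutes, so 1 faulty-clock minute corresponds to 60/58 true minutes.
From 5:45 to 2:56 on the faulty dial is 551 minutes.
True elapsed: 551 x 60/58 = 570 minutes = 9 hours and 30 minutes.
True time: 5:45 + 9 hours and 30 minutes = 3:15.

Final answer: 3:15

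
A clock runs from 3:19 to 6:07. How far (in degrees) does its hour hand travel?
The hour hand moves 0.5 degrees per minute.
Time elapsed: 6:07 - 3:19 = 168 minutes
Angular displacement: 168 x 0.5 = 84 degrees

Final answer: 84 degrees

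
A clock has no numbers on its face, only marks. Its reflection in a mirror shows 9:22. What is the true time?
Reflection across the vertical (12-6) axis maps a hand at angle A degrees to (360 - A) degrees, which sends a reading of T minutes past 12:00 to (720 - T) minutes past 12:00.
Mirror reads 9:22 = 562 minutes past 12:00.
Actual time: (720 - 562) mod 720 = 158 minutes = 2:38.

Final answer: 2:38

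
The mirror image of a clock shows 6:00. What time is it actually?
Reflection across the vertical (12-6) axis maps a hand at angle A degrees to (360 - A) degrees, which sends a reading of T minutes past 12:00 to (720 - T) minutes past 12:00.
Mirror reads 6:00 = 360 minutes past 12:00.
Actual time: (720 - 360) mod 720 = 360 minutes = 6:00.

Final answer: 6:00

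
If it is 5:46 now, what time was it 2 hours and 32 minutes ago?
Starting time: 5:46 = 346 total minutes past 12:00
Subtracting: 2 hours and 32 minutes = 152 minutes
346 - 152 = 194 minutes
= 3 hours and 14 minutes past 12:00 = 3:14

Final answer: 3:14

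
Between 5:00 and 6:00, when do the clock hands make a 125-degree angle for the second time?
At t minutes past 5:00, the hour hand is at 30 x 5 + 0.5t degrees and the minute hand is at 6t degrees.
The smaller angle between them is 125 degrees when |30H - 5.5t| = 125 or |30H - 5.5t| = 235.
With H = 5, solve 30 x 5 - 5.5t = +/- target for each target:
  t = (30 x 5 - 125) / 5.5 = 4.55
  t = (30 x 5 + 125) / 5.5 = 50
  t = (30 x 5 - 235) / 5.5 = -15.45 (outside (0, 60))
  t = (30 x 5 + 235) / 5.5 = 70 (outside (0, 60))
Valid solutions in (0, 60): {4.55, 50} minutes.
The second occurrence is t = 50 minutes.
The hands form a 125-degree angle at 50 minutes past 5:00.

Final answer: 50 minutes past 5:00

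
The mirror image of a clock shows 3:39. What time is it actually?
Reflection across the vertical (12-6) axis maps a hand at angle A degrees to (360 - A) degrees, which sends a reading of T minutes past 12:00 to (720 - T) minutes past 12:00.
Mirror reads 3:39 = 219 minutes past 12:00.
Actual time: (720 - 219) mod 720 = 501 minutes = 8:21.

Final answer: 8:21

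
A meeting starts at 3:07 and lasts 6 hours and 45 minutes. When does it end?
Starting time: 3:07
Adding 45 minutes to 7 minutes: 7 + 45 = 52 minutes
Adding 6 hours: 3 + 6 = 9
Final time: 9:52

Final answer: 9:52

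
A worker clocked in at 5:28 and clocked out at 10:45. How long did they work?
From 5:28 to 10:45:
(10 x 60 + 45) - (5 x 60 + 28) = 645 - 328 = 317 minutes
= 5 hours and 17 minutes

Final answer: 5 hours and 17 minutes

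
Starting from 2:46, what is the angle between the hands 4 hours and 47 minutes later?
First find the time 4 hours and 47 minutes after 2:46.
Total minutes: 2 x 60 + 46 + 4 x 60 + 47 = 453.
453 mod 720 = 453 minutes = 7:33.
Now compute the angle at 7:33:
Hour hand: 7 x 30 + 33 x 0.5 = 226.5 degrees
Minute hand: 33 x 6 = 198 degrees
Difference: |226.5 - 198| = 28.5 degrees
The angle is 28.5 degrees

Final answer: 28.5 degrees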